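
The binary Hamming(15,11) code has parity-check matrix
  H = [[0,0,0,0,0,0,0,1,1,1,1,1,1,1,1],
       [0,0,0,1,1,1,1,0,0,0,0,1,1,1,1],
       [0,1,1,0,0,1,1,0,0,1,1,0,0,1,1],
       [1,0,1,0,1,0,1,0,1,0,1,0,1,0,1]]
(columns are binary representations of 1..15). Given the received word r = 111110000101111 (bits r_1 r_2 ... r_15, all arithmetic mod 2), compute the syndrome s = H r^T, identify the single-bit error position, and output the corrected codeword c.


s = (1, 0, 1, 1)^T, error position = 11, corrected codeword c = 111110000111111

Compute s = H r^T mod 2 one row at a time:
  s_1 = 0 + 0 + 1 + 0 + 1 + 1 + 1 + 1 = 5 ≡ 1 (mod 2).
  s_2 = 1 + 1 + 0 + 0 + 1 + 1 + 1 + 1 = 6 ≡ 0 (mod 2).
  s_3 = 1 + 1 + 0 + 0 + 1 + 0 + 1 + 1 = 5 ≡ 1 (mod 2).
  s_4 = 1 + 1 + 1 + 0 + 0 + 0 + 1 + 1 = 5 ≡ 1 (mod 2).
s = (1, 0, 1, 1)^T — this equals column 11 of H (binary 1011), so error is at position 11.
Correct: flip bit 11 of r = 111110000101111 to get c = 111110000111111.


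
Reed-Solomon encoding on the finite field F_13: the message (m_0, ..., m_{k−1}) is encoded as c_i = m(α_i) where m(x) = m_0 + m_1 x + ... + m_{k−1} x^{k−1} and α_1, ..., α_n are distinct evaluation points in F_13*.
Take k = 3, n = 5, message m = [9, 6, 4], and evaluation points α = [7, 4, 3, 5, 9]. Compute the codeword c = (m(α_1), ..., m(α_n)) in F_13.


c = [0, 6, 11, 9, 10]

Message polynomial: m(x) = 9 + 6·x + 4·x^2 (mod 13).
For each evaluation point α_i, compute m(α_i) mod 13:
  α_1 = 7: Horner steps 4 → 8 → 0, so m(7) = 0.
  α_2 = 4: Horner steps 4 → 9 → 6, so m(4) = 6.
  α_3 = 3: Horner steps 4 → 5 → 11, so m(3) = 11.
  α_4 = 5: Horner steps 4 → 0 → 9, so m(5) = 9.
  α_5 = 9: Horner steps 4 → 3 → 10, so m(9) = 10.
Codeword c = [0, 6, 11, 9, 10] ∈ F_13^5.


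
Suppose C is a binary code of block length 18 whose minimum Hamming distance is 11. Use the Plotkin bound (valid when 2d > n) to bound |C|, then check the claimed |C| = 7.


Plotkin bound M ≤ 4; given |C| = 7 > bound (violated).

Check applicability: 2d = 22, n = 18.
2d − n = 4 > 0, so Plotkin applies.
Compute d/(2d−n) = 11/4 ≈ 2.7500.
⌊d/(2d−n)⌋ = 2.
Plotkin bound: M ≤ 2·2 = 4.
Given |C| = 7, check: VIOLATED.
This |C| is above the Plotkin bound, so no binary code with n = 18, d = 11 and 7 codewords exists.


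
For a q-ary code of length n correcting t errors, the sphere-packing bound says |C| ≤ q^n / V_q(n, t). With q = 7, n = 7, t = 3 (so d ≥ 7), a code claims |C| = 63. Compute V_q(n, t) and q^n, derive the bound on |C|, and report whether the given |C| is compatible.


V_q(n, t) = 8359, q^n = 823543, Hamming bound = 98, |C| = 63 ≤ bound (satisfied).

Step 1: Compute V_q(n, t) = Σ_{j=0}^3 C(n, j) (q−1)^j.
  j = 0: C(7,0)·(6)^0 = 1·1 = 1.
  j = 1: C(7,1)·(6)^1 = 7·6 = 42.
  j = 2: C(7,2)·(6)^2 = 21·36 = 756.
  j = 3: C(7,3)·(6)^3 = 35·216 = 7560.
  V_q(n, t) = 1 + 42 + 756 + 7560 = 8359.
Step 2: q^n = 7^7 = 823543.
Step 3: Hamming bound ⌊q^n / V_q(n,t)⌋ = ⌊823543/8359⌋ = 98.
Step 4: Compare |C| = 63 to 98: satisfied.
The claimed |C| lies below the Hamming bound.


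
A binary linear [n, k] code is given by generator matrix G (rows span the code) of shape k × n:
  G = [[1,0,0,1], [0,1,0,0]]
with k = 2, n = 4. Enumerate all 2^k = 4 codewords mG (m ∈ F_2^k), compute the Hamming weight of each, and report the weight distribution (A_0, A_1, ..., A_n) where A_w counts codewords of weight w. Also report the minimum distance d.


Weight distribution: A_0 = 1, A_1 = 1, A_2 = 1, A_3 = 1. Minimum distance d = 1.

Enumerate all 2^2 = 4 messages m ∈ F_2^2.
For each, compute codeword c = mG in F_2^4, then tally its weight.
  m = 00 → c = 0000, weight = 0.
  m = 10 → c = 1001, weight = 2.
  m = 01 → c = 0100, weight = 1.
  m = 11 → c = 1101, weight = 3.
Tally weights:
  weight 0: 1 codewords.
  weight 1: 1 codewords.
  weight 2: 1 codewords.
  weight 3: 1 codewords.
Minimum distance d = smallest w > 0 with A_w > 0 = 1.
Sanity: Σ A_w = 4 = 2^2 = 4 ✓.


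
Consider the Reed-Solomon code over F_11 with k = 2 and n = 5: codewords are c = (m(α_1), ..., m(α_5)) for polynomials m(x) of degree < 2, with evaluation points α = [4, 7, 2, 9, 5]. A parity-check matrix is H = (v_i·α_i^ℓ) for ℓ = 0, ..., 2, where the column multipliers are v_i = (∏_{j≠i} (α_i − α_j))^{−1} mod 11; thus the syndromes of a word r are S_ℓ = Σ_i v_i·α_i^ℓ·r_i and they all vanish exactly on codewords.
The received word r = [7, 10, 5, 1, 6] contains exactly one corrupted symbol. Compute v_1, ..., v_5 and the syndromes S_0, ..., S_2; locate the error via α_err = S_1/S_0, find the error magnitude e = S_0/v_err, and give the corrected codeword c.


S = (10, 6, 8), error at position 5, error magnitude e = 9, c = [7, 10, 5, 1, 8].

Step 1: column multipliers v_i = (∏_{j≠i}(α_i − α_j))^{−1} mod 11.
  i = 1 (α = 4): (4−7)(4−2)(4−9)(4−5) = (−3)·2·(−5)·(−1) = −30 ≡ 3, so v_1 = 3^{−1} = 4 (mod 11).
  i = 2 (α = 7): (7−4)(7−2)(7−9)(7−5) = 3·5·(−2)·2 = −60 ≡ 6, so v_2 = 6^{−1} = 2 (mod 11).
  i = 3 (α = 2): (2−4)(2−7)(2−9)(2−5) = (−2)·(−5)·(−7)·(−3) = 210 ≡ 1, so v_3 = 1^{−1} = 1 (mod 11).
  i = 4 (α = 9): (9−4)(9−7)(9−2)(9−5) = 5·2·7·4 = 280 ≡ 5, so v_4 = 5^{−1} = 9 (mod 11).
  i = 5 (α = 5): (5−4)(5−7)(5−2)(5−9) = 1·(−2)·3·(−4) = 24 ≡ 2, so v_5 = 2^{−1} = 6 (mod 11).
  v = [4, 2, 1, 9, 6].
Step 2: syndromes of r = [7, 10, 5, 1, 6] (all sums mod 11).
  S_0 = Σ v_i r_i = 4·7 + 2·10 + 1·5 + 9·1 + 6·6 = 98 ≡ 10.
  S_1 = Σ v_i α_i r_i = 4·4·7 + 2·7·10 + 1·2·5 + 9·9·1 + 6·5·6 = 523 ≡ 6.
  α_i^2 mod 11 = [5, 5, 4, 4, 3].
  S_2 = Σ v_i α_i^2 r_i = 4·5·7 + 2·5·10 + 1·4·5 + 9·4·1 + 6·3·6 = 404 ≡ 8.
  S = (10, 6, 8) ≠ 0, so r is not a codeword (an error is present).
Step 3: locate the error. For a single error e at position i, S_ℓ = v_i·e·α_i^ℓ, so α_err = S_1/S_0.
  S_0^{−1} = 10^{−1} = 10 (mod 11), so α_err = 6·10 = 60 ≡ 5 = α_5. Error position i = 5.
  Consistency check: S_2/S_1 = 8·2 = 16 ≡ 5 = α_err ✓ (single-error assumption holds).
Step 4: error magnitude e = S_0/v_5 = S_0·∏_{j≠5}(α_5 − α_j) = 10·2 = 20 ≡ 9 (mod 11).
Step 5: correct position 5: c_5 = r_5 − e = 6 − 9 ≡ 8 (mod 11). Hence c = [7, 10, 5, 1, 8].
  Check: interpolating c through the α_i gives m(x) = 3 + 1·x (degree < 2) with m(α_i) = c_i for every i, so c is indeed a codeword.


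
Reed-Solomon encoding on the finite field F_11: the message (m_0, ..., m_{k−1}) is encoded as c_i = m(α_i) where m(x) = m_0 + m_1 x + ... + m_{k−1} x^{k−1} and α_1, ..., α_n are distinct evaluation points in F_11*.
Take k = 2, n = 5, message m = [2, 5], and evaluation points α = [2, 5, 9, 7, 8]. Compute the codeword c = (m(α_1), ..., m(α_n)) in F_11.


c = [1, 5, 3, 4, 9]

Message polynomial: m(x) = 2 + 5·x (mod 11).
For each evaluation point α_i, compute m(α_i) mod 11:
  α_1 = 2: Horner steps 5 → 1, so m(2) = 1.
  α_2 = 5: Horner steps 5 → 5, so m(5) = 5.
  α_3 = 9: Horner steps 5 → 3, so m(9) = 3.
  α_4 = 7: Horner steps 5 → 4, so m(7) = 4.
  α_5 = 8: Horner steps 5 → 9, so m(8) = 9.
Codeword c = [1, 5, 3, 4, 9] ∈ F_11^5.


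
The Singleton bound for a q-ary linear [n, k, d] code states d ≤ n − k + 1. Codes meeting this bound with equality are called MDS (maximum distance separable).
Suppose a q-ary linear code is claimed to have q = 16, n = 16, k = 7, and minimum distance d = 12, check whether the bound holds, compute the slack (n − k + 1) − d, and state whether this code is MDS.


Singleton RHS = n − k + 1 = 10, slack = -2, bound violated (no such code; not MDS).

Singleton bound: d ≤ n − k + 1.
Here n = 16, k = 7, so n − k + 1 = 10.
Given d = 12, check d ≤ 10: NO.
Slack = (n − k + 1) − d = -2.
The slack is negative: d = 12 exceeds n − k + 1 = 10 by 2, so the Singleton bound is violated and no linear [16, 7, 12]_16 code can exist. In particular it is not MDS (MDS requires d = n − k + 1 exactly).
Description: the claimed parameters are [16, 7, 12]_16; such a code would be impossible (violates the Singleton bound).


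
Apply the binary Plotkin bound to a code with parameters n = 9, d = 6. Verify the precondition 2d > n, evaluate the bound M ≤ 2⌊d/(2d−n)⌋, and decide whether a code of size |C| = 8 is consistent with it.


Plotkin bound M ≤ 4; given |C| = 8 > bound (violated).

Check applicability: 2d = 12, n = 9.
2d − n = 3 > 0, so Plotkin applies.
Compute d/(2d−n) = 6/3 ≈ 2.0000.
⌊d/(2d−n)⌋ = 2.
Plotkin bound: M ≤ 2·2 = 4.
Given |C| = 8, check: VIOLATED.
This |C| is above the Plotkin bound, so no binary code with n = 9, d = 6 and 8 codewords exists.


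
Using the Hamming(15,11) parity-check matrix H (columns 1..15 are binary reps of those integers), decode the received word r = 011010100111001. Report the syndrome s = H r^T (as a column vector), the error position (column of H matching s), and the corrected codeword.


s = (0, 0, 0, 1)^T, error position = 1, corrected codeword c = 111010100111001

Compute s = H r^T mod 2 one row at a time:
  s_1 = 0 + 0 + 1 + 1 + 1 + 0 + 0 + 1 = 4 ≡ 0 (mod 2).
  s_2 = 0 + 1 + 0 + 1 + 1 + 0 + 0 + 1 = 4 ≡ 0 (mod 2).
  s_3 = 1 + 1 + 0 + 1 + 1 + 1 + 0 + 1 = 6 ≡ 0 (mod 2).
  s_4 = 0 + 1 + 1 + 1 + 0 + 1 + 0 + 1 = 5 ≡ 1 (mod 2).
s = (0, 0, 0, 1)^T — this equals column 1 of H (binary 0001), so error is at position 1.
Correct: flip bit 1 of r = 011010100111001 to get c = 111010100111001.


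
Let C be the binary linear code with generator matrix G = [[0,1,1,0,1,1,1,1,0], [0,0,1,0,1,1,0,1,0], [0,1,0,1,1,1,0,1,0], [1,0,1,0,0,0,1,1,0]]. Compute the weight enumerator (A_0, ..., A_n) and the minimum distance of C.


Weight distribution: A_0 = 1, A_2 = 1, A_3 = 3, A_4 = 5, A_5 = 4, A_6 = 1, A_7 = 1. Minimum distance d = 2.

Enumerate all 2^4 = 16 messages m ∈ F_2^4.
For each, compute codeword c = mG in F_2^9, then tally its weight.
  m = 0000 → c = 000000000, weight = 0.
  m = 1000 → c = 011011110, weight = 6.
  m = 0100 → c = 001011010, weight = 4.
  m = 1100 → c = 010000100, weight = 2.
  m = 0010 → c = 010111010, weight = 5.
  m = 1010 → c = 001100100, weight = 3.
  m = 0110 → c = 011100000, weight = 3.
  m = 1110 → c = 000111110, weight = 5.
  m = 0001 → c = 101000110, weight = 4.
  m = 1001 → c = 110011000, weight = 4.
  m = 0101 → c = 100011100, weight = 4.
  m = 1101 → c = 111000010, weight = 4.
  m = 0011 → c = 111111100, weight = 7.
  m = 1011 → c = 100100010, weight = 3.
  m = 0111 → c = 110100110, weight = 5.
  m = 1111 → c = 101111000, weight = 5.
Tally weights:
  weight 0: 1 codewords.
  weight 2: 1 codewords.
  weight 3: 3 codewords.
  weight 4: 5 codewords.
  weight 5: 4 codewords.
  weight 6: 1 codewords.
  weight 7: 1 codewords.
Minimum distance d = smallest w > 0 with A_w > 0 = 2.
Sanity: Σ A_w = 16 = 2^4 = 16 ✓.


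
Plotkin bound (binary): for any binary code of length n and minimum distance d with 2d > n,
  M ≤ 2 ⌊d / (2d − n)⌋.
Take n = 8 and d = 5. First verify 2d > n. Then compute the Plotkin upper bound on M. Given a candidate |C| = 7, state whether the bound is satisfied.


Plotkin bound M ≤ 4; given |C| = 7 > bound (violated).

Check applicability: 2d = 10, n = 8.
2d − n = 2 > 0, so Plotkin applies.
Compute d/(2d−n) = 5/2 ≈ 2.5000.
⌊d/(2d−n)⌋ = 2.
Plotkin bound: M ≤ 2·2 = 4.
Given |C| = 7, check: VIOLATED.
This |C| is above the Plotkin bound, so no binary code with n = 8, d = 5 and 7 codewords exists.


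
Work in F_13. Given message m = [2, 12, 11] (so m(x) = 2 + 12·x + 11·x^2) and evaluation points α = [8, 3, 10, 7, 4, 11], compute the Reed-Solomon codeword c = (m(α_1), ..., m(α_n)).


c = [9, 7, 0, 1, 5, 9]

Message polynomial: m(x) = 2 + 12·x + 11·x^2 (mod 13).
For each evaluation point α_i, compute m(α_i) mod 13:
  α_1 = 8: Horner steps 11 → 9 → 9, so m(8) = 9.
  α_2 = 3: Horner steps 11 → 6 → 7, so m(3) = 7.
  α_3 = 10: Horner steps 11 → 5 → 0, so m(10) = 0.
  α_4 = 7: Horner steps 11 → 11 → 1, so m(7) = 1.
  α_5 = 4: Horner steps 11 → 4 → 5, so m(4) = 5.
  α_6 = 11: Horner steps 11 → 3 → 9, so m(11) = 9.
Codeword c = [9, 7, 0, 1, 5, 9] ∈ F_13^6.


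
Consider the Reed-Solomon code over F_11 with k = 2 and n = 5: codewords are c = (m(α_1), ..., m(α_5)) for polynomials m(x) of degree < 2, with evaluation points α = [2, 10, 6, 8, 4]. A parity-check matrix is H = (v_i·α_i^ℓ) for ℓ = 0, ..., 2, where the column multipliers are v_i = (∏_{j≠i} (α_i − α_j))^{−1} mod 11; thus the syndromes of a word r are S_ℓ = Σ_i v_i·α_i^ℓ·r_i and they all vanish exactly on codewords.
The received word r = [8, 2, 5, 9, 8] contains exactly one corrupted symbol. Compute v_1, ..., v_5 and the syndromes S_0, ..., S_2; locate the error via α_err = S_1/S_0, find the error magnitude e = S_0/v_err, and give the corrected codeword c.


S = (6, 2, 8), error at position 5, error magnitude e = 7, c = [8, 2, 5, 9, 1].

Step 1: column multipliers v_i = (∏_{j≠i}(α_i − α_j))^{−1} mod 11.
  i = 1 (α = 2): (2−10)(2−6)(2−8)(2−4) = (−8)·(−4)·(−6)·(−2) = 384 ≡ 10, so v_1 = 10^{−1} = 10 (mod 11).
  i = 2 (α = 10): (10−2)(10−6)(10−8)(10−4) = 8·4·2·6 = 384 ≡ 10, so v_2 = 10^{−1} = 10 (mod 11).
  i = 3 (α = 6): (6−2)(6−10)(6−8)(6−4) = 4·(−4)·(−2)·2 = 64 ≡ 9, so v_3 = 9^{−1} = 5 (mod 11).
  i = 4 (α = 8): (8−2)(8−10)(8−6)(8−4) = 6·(−2)·2·4 = −96 ≡ 3, so v_4 = 3^{−1} = 4 (mod 11).
  i = 5 (α = 4): (4−2)(4−10)(4−6)(4−8) = 2·(−6)·(−2)·(−4) = −96 ≡ 3, so v_5 = 3^{−1} = 4 (mod 11).
  v = [10, 10, 5, 4, 4].
Step 2: syndromes of r = [8, 2, 5, 9, 8] (all sums mod 11).
  S_0 = Σ v_i r_i = 10·8 + 10·2 + 5·5 + 4·9 + 4·8 = 193 ≡ 6.
  S_1 = Σ v_i α_i r_i = 10·2·8 + 10·10·2 + 5·6·5 + 4·8·9 + 4·4·8 = 926 ≡ 2.
  α_i^2 mod 11 = [4, 1, 3, 9, 5].
  S_2 = Σ v_i α_i^2 r_i = 10·4·8 + 10·1·2 + 5·3·5 + 4·9·9 + 4·5·8 = 899 ≡ 8.
  S = (6, 2, 8) ≠ 0, so r is not a codeword (an error is present).
Step 3: locate the error. For a single error e at position i, S_ℓ = v_i·e·α_i^ℓ, so α_err = S_1/S_0.
  S_0^{−1} = 6^{−1} = 2 (mod 11), so α_err = 2·2 = 4 ≡ 4 = α_5. Error position i = 5.
  Consistency check: S_2/S_1 = 8·6 = 48 ≡ 4 = α_err ✓ (single-error assumption holds).
Step 4: error magnitude e = S_0/v_5 = S_0·∏_{j≠5}(α_5 − α_j) = 6·3 = 18 ≡ 7 (mod 11).
Step 5: correct position 5: c_5 = r_5 − e = 8 − 7 ≡ 1 (mod 11). Hence c = [8, 2, 5, 9, 1].
  Check: interpolating c through the α_i gives m(x) = 4 + 2·x (degree < 2) with m(α_i) = c_i for every i, so c is indeed a codeword.


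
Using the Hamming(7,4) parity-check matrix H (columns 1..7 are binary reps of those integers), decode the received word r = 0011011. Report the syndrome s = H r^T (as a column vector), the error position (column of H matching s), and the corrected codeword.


s = (1, 1, 0)^T, error position = 6, corrected codeword c = 0011001

Compute s = H r^T mod 2 one row at a time:
  s_1 = 1 + 0 + 1 + 1 = 3 ≡ 1 (mod 2).
  s_2 = 0 + 1 + 1 + 1 = 3 ≡ 1 (mod 2).
  s_3 = 0 + 1 + 0 + 1 = 2 ≡ 0 (mod 2).
s = (1, 1, 0)^T — this equals column 6 of H (binary 110), so error is at position 6.
Correct: flip bit 6 of r = 0011011 to get c = 0011001.


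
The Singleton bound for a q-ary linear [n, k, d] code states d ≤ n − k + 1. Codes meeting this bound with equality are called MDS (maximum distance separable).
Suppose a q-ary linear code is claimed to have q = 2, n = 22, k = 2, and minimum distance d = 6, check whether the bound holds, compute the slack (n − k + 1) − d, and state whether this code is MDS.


Singleton RHS = n − k + 1 = 21, slack = 15, bound satisfied, not MDS.

Singleton bound: d ≤ n − k + 1.
Here n = 22, k = 2, so n − k + 1 = 21.
Given d = 6, check d ≤ 21: YES.
Slack = (n − k + 1) − d = 15.
The code is NOT MDS (slack = 15 > 0).
Description: the claimed parameters are [22, 2, 6]_2; such a code would be non-MDS.


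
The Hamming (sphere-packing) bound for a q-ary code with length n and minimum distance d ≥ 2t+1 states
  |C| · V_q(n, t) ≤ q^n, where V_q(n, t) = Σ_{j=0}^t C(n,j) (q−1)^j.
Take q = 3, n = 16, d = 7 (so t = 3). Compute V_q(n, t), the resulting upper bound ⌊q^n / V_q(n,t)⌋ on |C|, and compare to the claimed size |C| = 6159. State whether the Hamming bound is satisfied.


V_q(n, t) = 4993, q^n = 43046721, Hamming bound = 8621, |C| = 6159 ≤ bound (satisfied).

Step 1: Compute V_q(n, t) = Σ_{j=0}^3 C(n, j) (q−1)^j.
  j = 0: C(16,0)·(2)^0 = 1·1 = 1.
  j = 1: C(16,1)·(2)^1 = 16·2 = 32.
  j = 2: C(16,2)·(2)^2 = 120·4 = 480.
  j = 3: C(16,3)·(2)^3 = 560·8 = 4480.
  V_q(n, t) = 1 + 32 + 480 + 4480 = 4993.
Step 2: q^n = 3^16 = 43046721.
Step 3: Hamming bound ⌊q^n / V_q(n,t)⌋ = ⌊43046721/4993⌋ = 8621.
Step 4: Compare |C| = 6159 to 8621: satisfied.
The claimed |C| lies below the Hamming bound.


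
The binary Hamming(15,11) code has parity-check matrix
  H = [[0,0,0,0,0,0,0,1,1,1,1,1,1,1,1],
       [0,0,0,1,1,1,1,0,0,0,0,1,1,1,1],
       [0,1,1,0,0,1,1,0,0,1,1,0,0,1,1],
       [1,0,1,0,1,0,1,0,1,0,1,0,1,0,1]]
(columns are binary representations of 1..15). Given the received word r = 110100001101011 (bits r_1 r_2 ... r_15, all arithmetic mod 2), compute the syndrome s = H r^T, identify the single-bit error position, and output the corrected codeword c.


s = (1, 0, 0, 1)^T, error position = 9, corrected codeword c = 110100000101011

Compute s = H r^T mod 2 one row at a time:
  s_1 = 0 + 1 + 1 + 0 + 1 + 0 + 1 + 1 = 5 ≡ 1 (mod 2).
  s_2 = 1 + 0 + 0 + 0 + 1 + 0 + 1 + 1 = 4 ≡ 0 (mod 2).
  s_3 = 1 + 0 + 0 + 0 + 1 + 0 + 1 + 1 = 4 ≡ 0 (mod 2).
  s_4 = 1 + 0 + 0 + 0 + 1 + 0 + 0 + 1 = 3 ≡ 1 (mod 2).
s = (1, 0, 0, 1)^T — this equals column 9 of H (binary 1001), so error is at position 9.
Correct: flip bit 9 of r = 110100001101011 to get c = 110100000101011.


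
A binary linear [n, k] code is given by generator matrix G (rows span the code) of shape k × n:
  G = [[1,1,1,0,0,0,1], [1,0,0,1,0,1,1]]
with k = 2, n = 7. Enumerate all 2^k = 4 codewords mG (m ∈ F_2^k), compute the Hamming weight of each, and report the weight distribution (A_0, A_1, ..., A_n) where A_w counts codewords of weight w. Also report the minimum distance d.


Weight distribution: A_0 = 1, A_4 = 3. Minimum distance d = 4.

Enumerate all 2^2 = 4 messages m ∈ F_2^2.
For each, compute codeword c = mG in F_2^7, then tally its weight.
  m = 00 → c = 0000000, weight = 0.
  m = 10 → c = 1110001, weight = 4.
  m = 01 → c = 1001011, weight = 4.
  m = 11 → c = 0111010, weight = 4.
Tally weights:
  weight 0: 1 codewords.
  weight 4: 3 codewords.
Minimum distance d = smallest w > 0 with A_w > 0 = 4.
Sanity: Σ A_w = 4 = 2^2 = 4 ✓.


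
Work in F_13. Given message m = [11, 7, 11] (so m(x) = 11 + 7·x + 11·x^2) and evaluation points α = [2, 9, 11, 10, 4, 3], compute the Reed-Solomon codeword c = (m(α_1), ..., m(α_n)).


c = [4, 3, 2, 11, 7, 1]

Message polynomial: m(x) = 11 + 7·x + 11·x^2 (mod 13).
For each evaluation point α_i, compute m(α_i) mod 13:
  α_1 = 2: Horner steps 11 → 3 → 4, so m(2) = 4.
  α_2 = 9: Horner steps 11 → 2 → 3, so m(9) = 3.
  α_3 = 11: Horner steps 11 → 11 → 2, so m(11) = 2.
  α_4 = 10: Horner steps 11 → 0 → 11, so m(10) = 11.
  α_5 = 4: Horner steps 11 → 12 → 7, so m(4) = 7.
  α_6 = 3: Horner steps 11 → 1 → 1, so m(3) = 1.
Codeword c = [4, 3, 2, 11, 7, 1] ∈ F_13^6.


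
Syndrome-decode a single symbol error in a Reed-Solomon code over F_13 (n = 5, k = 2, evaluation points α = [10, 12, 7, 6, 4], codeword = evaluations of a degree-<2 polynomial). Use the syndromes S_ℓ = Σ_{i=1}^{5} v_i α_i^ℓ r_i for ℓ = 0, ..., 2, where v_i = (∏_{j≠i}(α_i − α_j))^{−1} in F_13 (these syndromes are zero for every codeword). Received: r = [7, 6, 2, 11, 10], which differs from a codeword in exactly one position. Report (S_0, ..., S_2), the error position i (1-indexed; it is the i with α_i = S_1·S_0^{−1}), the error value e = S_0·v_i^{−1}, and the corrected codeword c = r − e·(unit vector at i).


S = (7, 3, 5), error at position 4, error magnitude e = 2, c = [7, 6, 2, 9, 10].

Step 1: column multipliers v_i = (∏_{j≠i}(α_i − α_j))^{−1} mod 13.
  i = 1 (α = 10): (10−12)(10−7)(10−6)(10−4) = (−2)·3·4·6 = −144 ≡ 12, so v_1 = 12^{−1} = 12 (mod 13).
  i = 2 (α = 12): (12−10)(12−7)(12−6)(12−4) = 2·5·6·8 = 480 ≡ 12, so v_2 = 12^{−1} = 12 (mod 13).
  i = 3 (α = 7): (7−10)(7−12)(7−6)(7−4) = (−3)·(−5)·1·3 = 45 ≡ 6, so v_3 = 6^{−1} = 11 (mod 13).
  i = 4 (α = 6): (6−10)(6−12)(6−7)(6−4) = (−4)·(−6)·(−1)·2 = −48 ≡ 4, so v_4 = 4^{−1} = 10 (mod 13).
  i = 5 (α = 4): (4−10)(4−12)(4−7)(4−6) = (−6)·(−8)·(−3)·(−2) = 288 ≡ 2, so v_5 = 2^{−1} = 7 (mod 13).
  v = [12, 12, 11, 10, 7].
Step 2: syndromes of r = [7, 6, 2, 11, 10] (all sums mod 13).
  S_0 = Σ v_i r_i = 12·7 + 12·6 + 11·2 + 10·11 + 7·10 = 358 ≡ 7.
  S_1 = Σ v_i α_i r_i = 12·10·7 + 12·12·6 + 11·7·2 + 10·6·11 + 7·4·10 = 2798 ≡ 3.
  α_i^2 mod 13 = [9, 1, 10, 10, 3].
  S_2 = Σ v_i α_i^2 r_i = 12·9·7 + 12·1·6 + 11·10·2 + 10·10·11 + 7·3·10 = 2358 ≡ 5.
  S = (7, 3, 5) ≠ 0, so r is not a codeword (an error is present).
Step 3: locate the error. For a single error e at position i, S_ℓ = v_i·e·α_i^ℓ, so α_err = S_1/S_0.
  S_0^{−1} = 7^{−1} = 2 (mod 13), so α_err = 3·2 = 6 ≡ 6 = α_4. Error position i = 4.
  Consistency check: S_2/S_1 = 5·9 = 45 ≡ 6 = α_err ✓ (single-error assumption holds).
Step 4: error magnitude e = S_0/v_4 = S_0·∏_{j≠4}(α_4 − α_j) = 7·4 = 28 ≡ 2 (mod 13).
Step 5: correct position 4: c_4 = r_4 − e = 11 − 2 ≡ 9 (mod 13). Hence c = [7, 6, 2, 9, 10].
  Check: interpolating c through the α_i gives m(x) = 12 + 6·x (degree < 2) with m(α_i) = c_i for every i, so c is indeed a codeword.


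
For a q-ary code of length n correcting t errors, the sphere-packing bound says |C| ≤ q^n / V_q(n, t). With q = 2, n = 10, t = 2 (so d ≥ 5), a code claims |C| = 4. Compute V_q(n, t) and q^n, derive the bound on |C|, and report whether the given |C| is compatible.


V_q(n, t) = 56, q^n = 1024, Hamming bound = 18, |C| = 4 ≤ bound (satisfied).

Step 1: Compute V_q(n, t) = Σ_{j=0}^2 C(n, j) (q−1)^j.
  j = 0: C(10,0)·(1)^0 = 1·1 = 1.
  j = 1: C(10,1)·(1)^1 = 10·1 = 10.
  j = 2: C(10,2)·(1)^2 = 45·1 = 45.
  V_q(n, t) = 1 + 10 + 45 = 56.
Step 2: q^n = 2^10 = 1024.
Step 3: Hamming bound ⌊q^n / V_q(n,t)⌋ = ⌊1024/56⌋ = 18.
Step 4: Compare |C| = 4 to 18: satisfied.
The claimed |C| lies below the Hamming bound.


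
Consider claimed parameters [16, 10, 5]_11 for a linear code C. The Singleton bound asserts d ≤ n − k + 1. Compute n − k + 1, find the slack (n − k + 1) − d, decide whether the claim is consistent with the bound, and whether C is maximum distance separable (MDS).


Singleton RHS = n − k + 1 = 7, slack = 2, bound satisfied, not MDS.

Singleton bound: d ≤ n − k + 1.
Here n = 16, k = 10, so n − k + 1 = 7.
Given d = 5, check d ≤ 7: YES.
Slack = (n − k + 1) − d = 2.
The code is NOT MDS (slack = 2 > 0).
Description: the claimed parameters are [16, 10, 5]_11; such a code would be non-MDS.


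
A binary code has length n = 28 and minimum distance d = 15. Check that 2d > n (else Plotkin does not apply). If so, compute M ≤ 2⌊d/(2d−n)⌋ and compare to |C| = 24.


Plotkin bound M ≤ 14; given |C| = 24 > bound (violated).

Check applicability: 2d = 30, n = 28.
2d − n = 2 > 0, so Plotkin applies.
Compute d/(2d−n) = 15/2 ≈ 7.5000.
⌊d/(2d−n)⌋ = 7.
Plotkin bound: M ≤ 2·7 = 14.
Given |C| = 24, check: VIOLATED.
This |C| is above the Plotkin bound, so no binary code with n = 28, d = 15 and 24 codewords exists.


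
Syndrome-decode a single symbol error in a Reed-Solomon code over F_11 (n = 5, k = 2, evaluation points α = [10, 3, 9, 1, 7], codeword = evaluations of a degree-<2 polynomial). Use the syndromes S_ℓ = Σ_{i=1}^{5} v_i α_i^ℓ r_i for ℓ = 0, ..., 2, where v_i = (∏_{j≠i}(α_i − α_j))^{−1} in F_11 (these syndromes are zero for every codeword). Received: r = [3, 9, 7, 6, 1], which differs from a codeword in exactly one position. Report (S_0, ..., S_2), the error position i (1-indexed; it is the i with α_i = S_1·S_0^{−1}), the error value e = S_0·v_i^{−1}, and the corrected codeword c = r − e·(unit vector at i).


S = (8, 1, 7), error at position 5, error magnitude e = 8, c = [3, 9, 7, 6, 4].

Step 1: column multipliers v_i = (∏_{j≠i}(α_i − α_j))^{−1} mod 11.
  i = 1 (α = 10): (10−3)(10−9)(10−1)(10−7) = 7·1·9·3 = 189 ≡ 2, so v_1 = 2^{−1} = 6 (mod 11).
  i = 2 (α = 3): (3−10)(3−9)(3−1)(3−7) = (−7)·(−6)·2·(−4) = −336 ≡ 5, so v_2 = 5^{−1} = 9 (mod 11).
  i = 3 (α = 9): (9−10)(9−3)(9−1)(9−7) = (−1)·6·8·2 = −96 ≡ 3, so v_3 = 3^{−1} = 4 (mod 11).
  i = 4 (α = 1): (1−10)(1−3)(1−9)(1−7) = (−9)·(−2)·(−8)·(−6) = 864 ≡ 6, so v_4 = 6^{−1} = 2 (mod 11).
  i = 5 (α = 7): (7−10)(7−3)(7−9)(7−1) = (−3)·4·(−2)·6 = 144 ≡ 1, so v_5 = 1^{−1} = 1 (mod 11).
  v = [6, 9, 4, 2, 1].
Step 2: syndromes of r = [3, 9, 7, 6, 1] (all sums mod 11).
  S_0 = Σ v_i r_i = 6·3 + 9·9 + 4·7 + 2·6 + 1·1 = 140 ≡ 8.
  S_1 = Σ v_i α_i r_i = 6·10·3 + 9·3·9 + 4·9·7 + 2·1·6 + 1·7·1 = 694 ≡ 1.
  α_i^2 mod 11 = [1, 9, 4, 1, 5].
  S_2 = Σ v_i α_i^2 r_i = 6·1·3 + 9·9·9 + 4·4·7 + 2·1·6 + 1·5·1 = 876 ≡ 7.
  S = (8, 1, 7) ≠ 0, so r is not a codeword (an error is present).
Step 3: locate the error. For a single error e at position i, S_ℓ = v_i·e·α_i^ℓ, so α_err = S_1/S_0.
  S_0^{−1} = 8^{−1} = 7 (mod 11), so α_err = 1·7 = 7 ≡ 7 = α_5. Error position i = 5.
  Consistency check: S_2/S_1 = 7·1 = 7 ≡ 7 = α_err ✓ (single-error assumption holds).
Step 4: error magnitude e = S_0/v_5 = S_0·∏_{j≠5}(α_5 − α_j) = 8·1 = 8 ≡ 8 (mod 11).
Step 5: correct position 5: c_5 = r_5 − e = 1 − 8 ≡ 4 (mod 11). Hence c = [3, 9, 7, 6, 4].
  Check: interpolating c through the α_i gives m(x) = 10 + 7·x (degree < 2) with m(α_i) = c_i for every i, so c is indeed a codeword.


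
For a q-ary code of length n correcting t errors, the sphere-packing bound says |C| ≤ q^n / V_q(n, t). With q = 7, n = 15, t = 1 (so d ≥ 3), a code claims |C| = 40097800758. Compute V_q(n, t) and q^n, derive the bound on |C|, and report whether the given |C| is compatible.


V_q(n, t) = 91, q^n = 4747561509943, Hamming bound = 52171005603, |C| = 40097800758 ≤ bound (satisfied).

Step 1: Compute V_q(n, t) = Σ_{j=0}^1 C(n, j) (q−1)^j.
  j = 0: C(15,0)·(6)^0 = 1·1 = 1.
  j = 1: C(15,1)·(6)^1 = 15·6 = 90.
  V_q(n, t) = 1 + 90 = 91.
Step 2: q^n = 7^15 = 4747561509943.
Step 3: Hamming bound ⌊q^n / V_q(n,t)⌋ = ⌊4747561509943/91⌋ = 52171005603.
Step 4: Compare |C| = 40097800758 to 52171005603: satisfied.
The claimed |C| lies below the Hamming bound.


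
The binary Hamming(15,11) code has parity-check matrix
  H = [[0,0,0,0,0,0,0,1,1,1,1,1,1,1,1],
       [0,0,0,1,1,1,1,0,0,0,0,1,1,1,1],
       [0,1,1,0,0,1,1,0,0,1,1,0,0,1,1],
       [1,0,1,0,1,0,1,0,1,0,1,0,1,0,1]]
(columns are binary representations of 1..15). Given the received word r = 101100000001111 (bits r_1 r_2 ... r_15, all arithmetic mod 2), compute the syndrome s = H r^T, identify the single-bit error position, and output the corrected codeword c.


s = (0, 1, 1, 0)^T, error position = 6, corrected codeword c = 101101000001111

Compute s = H r^T mod 2 one row at a time:
  s_1 = 0 + 0 + 0 + 0 + 1 + 1 + 1 + 1 = 4 ≡ 0 (mod 2).
  s_2 = 1 + 0 + 0 + 0 + 1 + 1 + 1 + 1 = 5 ≡ 1 (mod 2).
  s_3 = 0 + 1 + 0 + 0 + 0 + 0 + 1 + 1 = 3 ≡ 1 (mod 2).
  s_4 = 1 + 1 + 0 + 0 + 0 + 0 + 1 + 1 = 4 ≡ 0 (mod 2).
s = (0, 1, 1, 0)^T — this equals column 6 of H (binary 0110), so error is at position 6.
Correct: flip bit 6 of r = 101100000001111 to get c = 101101000001111.


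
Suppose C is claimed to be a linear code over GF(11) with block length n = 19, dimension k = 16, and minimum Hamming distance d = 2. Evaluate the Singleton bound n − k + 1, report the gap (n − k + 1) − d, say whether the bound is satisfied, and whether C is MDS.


Singleton RHS = n − k + 1 = 4, slack = 2, bound satisfied, not MDS.

Singleton bound: d ≤ n − k + 1.
Here n = 19, k = 16, so n − k + 1 = 4.
Given d = 2, check d ≤ 4: YES.
Slack = (n − k + 1) − d = 2.
The code is NOT MDS (slack = 2 > 0).
Description: the claimed parameters are [19, 16, 2]_11; such a code would be non-MDS.


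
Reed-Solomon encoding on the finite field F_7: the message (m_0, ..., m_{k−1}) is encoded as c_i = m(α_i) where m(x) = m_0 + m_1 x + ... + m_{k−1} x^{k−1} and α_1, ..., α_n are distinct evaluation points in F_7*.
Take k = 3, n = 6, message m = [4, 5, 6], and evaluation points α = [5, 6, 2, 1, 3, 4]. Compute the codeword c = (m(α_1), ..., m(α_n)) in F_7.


c = [4, 5, 3, 1, 3, 1]

Message polynomial: m(x) = 4 + 5·x + 6·x^2 (mod 7).
For each evaluation point α_i, compute m(α_i) mod 7:
  α_1 = 5: Horner steps 6 → 0 → 4, so m(5) = 4.
  α_2 = 6: Horner steps 6 → 6 → 5, so m(6) = 5.
  α_3 = 2: Horner steps 6 → 3 → 3, so m(2) = 3.
  α_4 = 1: Horner steps 6 → 4 → 1, so m(1) = 1.
  α_5 = 3: Horner steps 6 → 2 → 3, so m(3) = 3.
  α_6 = 4: Horner steps 6 → 1 → 1, so m(4) = 1.
Codeword c = [4, 5, 3, 1, 3, 1] ∈ F_7^6.


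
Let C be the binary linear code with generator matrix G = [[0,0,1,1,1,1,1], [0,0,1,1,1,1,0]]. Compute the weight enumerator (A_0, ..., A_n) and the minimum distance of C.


Weight distribution: A_0 = 1, A_1 = 1, A_4 = 1, A_5 = 1. Minimum distance d = 1.

Enumerate all 2^2 = 4 messages m ∈ F_2^2.
For each, compute codeword c = mG in F_2^7, then tally its weight.
  m = 00 → c = 0000000, weight = 0.
  m = 10 → c = 0011111, weight = 5.
  m = 01 → c = 0011110, weight = 4.
  m = 11 → c = 0000001, weight = 1.
Tally weights:
  weight 0: 1 codewords.
  weight 1: 1 codewords.
  weight 4: 1 codewords.
  weight 5: 1 codewords.
Minimum distance d = smallest w > 0 with A_w > 0 = 1.
Sanity: Σ A_w = 4 = 2^2 = 4 ✓.


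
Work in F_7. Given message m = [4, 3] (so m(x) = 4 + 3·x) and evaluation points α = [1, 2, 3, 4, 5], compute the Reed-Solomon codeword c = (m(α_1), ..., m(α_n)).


c = [0, 3, 6, 2, 5]

Message polynomial: m(x) = 4 + 3·x (mod 7).
For each evaluation point α_i, compute m(α_i) mod 7:
  α_1 = 1: Horner steps 3 → 0, so m(1) = 0.
  α_2 = 2: Horner steps 3 → 3, so m(2) = 3.
  α_3 = 3: Horner steps 3 → 6, so m(3) = 6.
  α_4 = 4: Horner steps 3 → 2, so m(4) = 2.
  α_5 = 5: Horner steps 3 → 5, so m(5) = 5.
Codeword c = [0, 3, 6, 2, 5] ∈ F_7^5.


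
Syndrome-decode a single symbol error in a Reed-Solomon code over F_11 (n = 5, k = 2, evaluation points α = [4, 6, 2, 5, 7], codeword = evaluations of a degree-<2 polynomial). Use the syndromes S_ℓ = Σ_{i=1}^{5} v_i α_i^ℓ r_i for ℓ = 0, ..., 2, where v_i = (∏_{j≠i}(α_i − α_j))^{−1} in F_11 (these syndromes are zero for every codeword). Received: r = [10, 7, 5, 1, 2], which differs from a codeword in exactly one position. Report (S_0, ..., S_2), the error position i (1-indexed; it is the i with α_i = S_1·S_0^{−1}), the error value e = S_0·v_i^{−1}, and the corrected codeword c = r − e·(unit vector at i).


S = (7, 6, 2), error at position 1, error magnitude e = 4, c = [6, 7, 5, 1, 2].

Step 1: column multipliers v_i = (∏_{j≠i}(α_i − α_j))^{−1} mod 11.
  i = 1 (α = 4): (4−6)(4−2)(4−5)(4−7) = (−2)·2·(−1)·(−3) = −12 ≡ 10, so v_1 = 10^{−1} = 10 (mod 11).
  i = 2 (α = 6): (6−4)(6−2)(6−5)(6−7) = 2·4·1·(−1) = −8 ≡ 3, so v_2 = 3^{−1} = 4 (mod 11).
  i = 3 (α = 2): (2−4)(2−6)(2−5)(2−7) = (−2)·(−4)·(−3)·(−5) = 120 ≡ 10, so v_3 = 10^{−1} = 10 (mod 11).
  i = 4 (α = 5): (5−4)(5−6)(5−2)(5−7) = 1·(−1)·3·(−2) = 6 ≡ 6, so v_4 = 6^{−1} = 2 (mod 11).
  i = 5 (α = 7): (7−4)(7−6)(7−2)(7−5) = 3·1·5·2 = 30 ≡ 8, so v_5 = 8^{−1} = 7 (mod 11).
  v = [10, 4, 10, 2, 7].
Step 2: syndromes of r = [10, 7, 5, 1, 2] (all sums mod 11).
  S_0 = Σ v_i r_i = 10·10 + 4·7 + 10·5 + 2·1 + 7·2 = 194 ≡ 7.
  S_1 = Σ v_i α_i r_i = 10·4·10 + 4·6·7 + 10·2·5 + 2·5·1 + 7·7·2 = 776 ≡ 6.
  α_i^2 mod 11 = [5, 3, 4, 3, 5].
  S_2 = Σ v_i α_i^2 r_i = 10·5·10 + 4·3·7 + 10·4·5 + 2·3·1 + 7·5·2 = 860 ≡ 2.
  S = (7, 6, 2) ≠ 0, so r is not a codeword (an error is present).
Step 3: locate the error. For a single error e at position i, S_ℓ = v_i·e·α_i^ℓ, so α_err = S_1/S_0.
  S_0^{−1} = 7^{−1} = 8 (mod 11), so α_err = 6·8 = 48 ≡ 4 = α_1. Error position i = 1.
  Consistency check: S_2/S_1 = 2·2 = 4 ≡ 4 = α_err ✓ (single-error assumption holds).
Step 4: error magnitude e = S_0/v_1 = S_0·∏_{j≠1}(α_1 − α_j) = 7·10 = 70 ≡ 4 (mod 11).
Step 5: correct position 1: c_1 = r_1 − e = 10 − 4 ≡ 6 (mod 11). Hence c = [6, 7, 5, 1, 2].
  Check: interpolating c through the α_i gives m(x) = 4 + 6·x (degree < 2) with m(α_i) = c_i for every i, so c is indeed a codeword.


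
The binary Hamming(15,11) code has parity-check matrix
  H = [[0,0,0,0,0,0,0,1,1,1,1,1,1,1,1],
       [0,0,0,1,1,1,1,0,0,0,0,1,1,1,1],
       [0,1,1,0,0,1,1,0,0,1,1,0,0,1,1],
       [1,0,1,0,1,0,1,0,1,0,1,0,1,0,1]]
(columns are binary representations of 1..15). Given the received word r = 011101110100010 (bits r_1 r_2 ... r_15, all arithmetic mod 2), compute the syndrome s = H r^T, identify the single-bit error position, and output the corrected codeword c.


s = (1, 0, 0, 0)^T, error position = 8, corrected codeword c = 011101100100010

Compute s = H r^T mod 2 one row at a time:
  s_1 = 1 + 0 + 1 + 0 + 0 + 0 + 1 + 0 = 3 ≡ 1 (mod 2).
  s_2 = 1 + 0 + 1 + 1 + 0 + 0 + 1 + 0 = 4 ≡ 0 (mod 2).
  s_3 = 1 + 1 + 1 + 1 + 1 + 0 + 1 + 0 = 6 ≡ 0 (mod 2).
  s_4 = 0 + 1 + 0 + 1 + 0 + 0 + 0 + 0 = 2 ≡ 0 (mod 2).
s = (1, 0, 0, 0)^T — this equals column 8 of H (binary 1000), so error is at position 8.
Correct: flip bit 8 of r = 011101110100010 to get c = 011101100100010.


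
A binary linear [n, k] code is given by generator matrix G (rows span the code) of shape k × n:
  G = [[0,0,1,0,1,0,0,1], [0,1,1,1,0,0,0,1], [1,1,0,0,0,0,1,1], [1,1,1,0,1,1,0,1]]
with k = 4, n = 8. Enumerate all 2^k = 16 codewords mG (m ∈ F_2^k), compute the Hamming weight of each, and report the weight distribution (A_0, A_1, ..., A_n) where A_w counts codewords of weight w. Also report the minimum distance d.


Weight distribution: A_0 = 1, A_3 = 4, A_4 = 5, A_5 = 4, A_6 = 2. Minimum distance d = 3.

Enumerate all 2^4 = 16 messages m ∈ F_2^4.
For each, compute codeword c = mG in F_2^8, then tally its weight.
  m = 0000 → c = 00000000, weight = 0.
  m = 1000 → c = 00101001, weight = 3.
  m = 0100 → c = 01110001, weight = 4.
  m = 1100 → c = 01011000, weight = 3.
  m = 0010 → c = 11000011, weight = 4.
  m = 1010 → c = 11101010, weight = 5.
  m = 0110 → c = 10110010, weight = 4.
  m = 1110 → c = 10011011, weight = 5.
  m = 0001 → c = 11101101, weight = 6.
  m = 1001 → c = 11000100, weight = 3.
  m = 0101 → c = 10011100, weight = 4.
  m = 1101 → c = 10110101, weight = 5.
  m = 0011 → c = 00101110, weight = 4.
  m = 1011 → c = 00000111, weight = 3.
  m = 0111 → c = 01011111, weight = 6.
  m = 1111 → c = 01110110, weight = 5.
Tally weights:
  weight 0: 1 codewords.
  weight 3: 4 codewords.
  weight 4: 5 codewords.
  weight 5: 4 codewords.
  weight 6: 2 codewords.
Minimum distance d = smallest w > 0 with A_w > 0 = 3.
Sanity: Σ A_w = 16 = 2^4 = 16 ✓.


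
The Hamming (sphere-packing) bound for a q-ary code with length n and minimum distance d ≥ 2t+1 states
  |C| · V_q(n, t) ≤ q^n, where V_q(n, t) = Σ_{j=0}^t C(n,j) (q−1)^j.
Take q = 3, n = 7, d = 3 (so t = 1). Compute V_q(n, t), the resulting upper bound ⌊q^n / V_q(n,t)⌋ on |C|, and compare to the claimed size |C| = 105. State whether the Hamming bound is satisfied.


V_q(n, t) = 15, q^n = 2187, Hamming bound = 145, |C| = 105 ≤ bound (satisfied).

Step 1: Compute V_q(n, t) = Σ_{j=0}^1 C(n, j) (q−1)^j.
  j = 0: C(7,0)·(2)^0 = 1·1 = 1.
  j = 1: C(7,1)·(2)^1 = 7·2 = 14.
  V_q(n, t) = 1 + 14 = 15.
Step 2: q^n = 3^7 = 2187.
Step 3: Hamming bound ⌊q^n / V_q(n,t)⌋ = ⌊2187/15⌋ = 145.
Step 4: Compare |C| = 105 to 145: satisfied.
The claimed |C| lies below the Hamming bound.


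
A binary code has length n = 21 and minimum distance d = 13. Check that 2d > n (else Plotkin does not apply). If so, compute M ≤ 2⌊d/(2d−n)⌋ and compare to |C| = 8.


Plotkin bound M ≤ 4; given |C| = 8 > bound (violated).

Check applicability: 2d = 26, n = 21.
2d − n = 5 > 0, so Plotkin applies.
Compute d/(2d−n) = 13/5 ≈ 2.6000.
⌊d/(2d−n)⌋ = 2.
Plotkin bound: M ≤ 2·2 = 4.
Given |C| = 8, check: VIOLATED.
This |C| is above the Plotkin bound, so no binary code with n = 21, d = 13 and 8 codewords exists.


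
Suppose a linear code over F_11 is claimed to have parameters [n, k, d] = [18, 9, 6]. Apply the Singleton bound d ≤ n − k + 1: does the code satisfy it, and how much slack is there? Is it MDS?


Singleton RHS = n − k + 1 = 10, slack = 4, bound satisfied, not MDS.

Singleton bound: d ≤ n − k + 1.
Here n = 18, k = 9, so n − k + 1 = 10.
Given d = 6, check d ≤ 10: YES.
Slack = (n − k + 1) − d = 4.
The code is NOT MDS (slack = 4 > 0).
Description: the claimed parameters are [18, 9, 6]_11; such a code would be non-MDS.


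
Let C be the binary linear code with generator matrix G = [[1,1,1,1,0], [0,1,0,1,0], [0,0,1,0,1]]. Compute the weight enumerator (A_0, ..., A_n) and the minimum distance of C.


Weight distribution: A_0 = 1, A_2 = 4, A_4 = 3. Minimum distance d = 2.

Enumerate all 2^3 = 8 messages m ∈ F_2^3.
For each, compute codeword c = mG in F_2^5, then tally its weight.
  m = 000 → c = 00000, weight = 0.
  m = 100 → c = 11110, weight = 4.
  m = 010 → c = 01010, weight = 2.
  m = 110 → c = 10100, weight = 2.
  m = 001 → c = 00101, weight = 2.
  m = 101 → c = 11011, weight = 4.
  m = 011 → c = 01111, weight = 4.
  m = 111 → c = 10001, weight = 2.
Tally weights:
  weight 0: 1 codewords.
  weight 2: 4 codewords.
  weight 4: 3 codewords.
Minimum distance d = smallest w > 0 with A_w > 0 = 2.
Sanity: Σ A_w = 8 = 2^3 = 8 ✓.


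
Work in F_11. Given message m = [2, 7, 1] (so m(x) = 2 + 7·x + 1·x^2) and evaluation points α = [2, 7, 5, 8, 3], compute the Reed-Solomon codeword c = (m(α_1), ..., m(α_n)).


c = [9, 1, 7, 1, 10]

Message polynomial: m(x) = 2 + 7·x + 1·x^2 (mod 11).
For each evaluation point α_i, compute m(α_i) mod 11:
  α_1 = 2: Horner steps 1 → 9 → 9, so m(2) = 9.
  α_2 = 7: Horner steps 1 → 3 → 1, so m(7) = 1.
  α_3 = 5: Horner steps 1 → 1 → 7, so m(5) = 7.
  α_4 = 8: Horner steps 1 → 4 → 1, so m(8) = 1.
  α_5 = 3: Horner steps 1 → 10 → 10, so m(3) = 10.
Codeword c = [9, 1, 7, 1, 10] ∈ F_11^5.


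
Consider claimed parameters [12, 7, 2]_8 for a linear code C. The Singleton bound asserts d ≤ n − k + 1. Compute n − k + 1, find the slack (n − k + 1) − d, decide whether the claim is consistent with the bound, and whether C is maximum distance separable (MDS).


Singleton RHS = n − k + 1 = 6, slack = 4, bound satisfied, not MDS.

Singleton bound: d ≤ n − k + 1.
Here n = 12, k = 7, so n − k + 1 = 6.
Given d = 2, check d ≤ 6: YES.
Slack = (n − k + 1) − d = 4.
The code is NOT MDS (slack = 4 > 0).
Description: the claimed parameters are [12, 7, 2]_8; such a code would be non-MDS.


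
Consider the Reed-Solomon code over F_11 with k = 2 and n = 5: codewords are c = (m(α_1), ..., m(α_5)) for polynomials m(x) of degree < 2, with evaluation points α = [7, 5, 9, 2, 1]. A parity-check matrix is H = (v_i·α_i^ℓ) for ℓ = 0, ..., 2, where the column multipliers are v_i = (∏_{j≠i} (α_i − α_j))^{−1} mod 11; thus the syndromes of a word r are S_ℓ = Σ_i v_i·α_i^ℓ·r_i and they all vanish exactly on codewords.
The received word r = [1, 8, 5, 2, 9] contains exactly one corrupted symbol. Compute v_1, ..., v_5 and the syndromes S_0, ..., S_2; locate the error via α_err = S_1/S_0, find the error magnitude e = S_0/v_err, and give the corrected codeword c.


S = (4, 4, 4), error at position 5, error magnitude e = 9, c = [1, 8, 5, 2, 0].

Step 1: column multipliers v_i = (∏_{j≠i}(α_i − α_j))^{−1} mod 11.
  i = 1 (α = 7): (7−5)(7−9)(7−2)(7−1) = 2·(−2)·5·6 = −120 ≡ 1, so v_1 = 1^{−1} = 1 (mod 11).
  i = 2 (α = 5): (5−7)(5−9)(5−2)(5−1) = (−2)·(−4)·3·4 = 96 ≡ 8, so v_2 = 8^{−1} = 7 (mod 11).
  i = 3 (α = 9): (9−7)(9−5)(9−2)(9−1) = 2·4·7·8 = 448 ≡ 8, so v_3 = 8^{−1} = 7 (mod 11).
  i = 4 (α = 2): (2−7)(2−5)(2−9)(2−1) = (−5)·(−3)·(−7)·1 = −105 ≡ 5, so v_4 = 5^{−1} = 9 (mod 11).
  i = 5 (α = 1): (1−7)(1−5)(1−9)(1−2) = (−6)·(−4)·(−8)·(−1) = 192 ≡ 5, so v_5 = 5^{−1} = 9 (mod 11).
  v = [1, 7, 7, 9, 9].
Step 2: syndromes of r = [1, 8, 5, 2, 9] (all sums mod 11).
  S_0 = Σ v_i r_i = 1·1 + 7·8 + 7·5 + 9·2 + 9·9 = 191 ≡ 4.
  S_1 = Σ v_i α_i r_i = 1·7·1 + 7·5·8 + 7·9·5 + 9·2·2 + 9·1·9 = 719 ≡ 4.
  α_i^2 mod 11 = [5, 3, 4, 4, 1].
  S_2 = Σ v_i α_i^2 r_i = 1·5·1 + 7·3·8 + 7·4·5 + 9·4·2 + 9·1·9 = 466 ≡ 4.
  S = (4, 4, 4) ≠ 0, so r is not a codeword (an error is present).
Step 3: locate the error. For a single error e at position i, S_ℓ = v_i·e·α_i^ℓ, so α_err = S_1/S_0.
  S_0^{−1} = 4^{−1} = 3 (mod 11), so α_err = 4·3 = 12 ≡ 1 = α_5. Error position i = 5.
  Consistency check: S_2/S_1 = 4·3 = 12 ≡ 1 = α_err ✓ (single-error assumption holds).
Step 4: error magnitude e = S_0/v_5 = S_0·∏_{j≠5}(α_5 − α_j) = 4·5 = 20 ≡ 9 (mod 11).
Step 5: correct position 5: c_5 = r_5 − e = 9 − 9 ≡ 0 (mod 11). Hence c = [1, 8, 5, 2, 0].
  Check: interpolating c through the α_i gives m(x) = 9 + 2·x (degree < 2) with m(α_i) = c_i for every i, so c is indeed a codeword.
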